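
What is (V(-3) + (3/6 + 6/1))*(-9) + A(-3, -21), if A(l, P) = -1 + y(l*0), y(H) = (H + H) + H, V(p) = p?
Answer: -65/2 ≈ -32.500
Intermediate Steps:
y(H) = 3*H (y(H) = 2*H + H = 3*H)
A(l, P) = -1 (A(l, P) = -1 + 3*(l*0) = -1 + 3*0 = -1 + 0 = -1)
(V(-3) + (3/6 + 6/1))*(-9) + A(-3, -21) = (-3 + (3/6 + 6/1))*(-9) - 1 = (-3 + (3*(1/6) + 6*1))*(-9) - 1 = (-3 + (1/2 + 6))*(-9) - 1 = (-3 + 13/2)*(-9) - 1 = (7/2)*(-9) - 1 = -63/2 - 1 = -65/2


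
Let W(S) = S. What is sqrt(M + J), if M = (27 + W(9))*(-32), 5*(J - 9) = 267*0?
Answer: 3*I*sqrt(127) ≈ 33.808*I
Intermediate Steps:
J = 9 (J = 9 + (267*0)/5 = 9 + (1/5)*0 = 9 + 0 = 9)
M = -1152 (M = (27 + 9)*(-32) = 36*(-32) = -1152)
sqrt(M + J) = sqrt(-1152 + 9) = sqrt(-1143) = 3*I*sqrt(127)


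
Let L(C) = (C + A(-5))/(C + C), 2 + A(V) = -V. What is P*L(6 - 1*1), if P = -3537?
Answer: -14148/5 ≈ -2829.6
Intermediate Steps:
A(V) = -2 - V
L(C) = (3 + C)/(2*C) (L(C) = (C + (-2 - 1*(-5)))/(C + C) = (C + (-2 + 5))/((2*C)) = (C + 3)*(1/(2*C)) = (3 + C)*(1/(2*C)) = (3 + C)/(2*C))
P*L(6 - 1*1) = -3537*(3 + (6 - 1*1))/(2*(6 - 1*1)) = -3537*(3 + (6 - 1))/(2*(6 - 1)) = -3537*(3 + 5)/(2*5) = -3537*8/(2*5) = -3537*⅘ = -14148/5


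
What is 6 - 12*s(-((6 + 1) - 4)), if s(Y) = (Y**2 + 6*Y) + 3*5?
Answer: -66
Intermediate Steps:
s(Y) = 15 + Y**2 + 6*Y (s(Y) = (Y**2 + 6*Y) + 15 = 15 + Y**2 + 6*Y)
6 - 12*s(-((6 + 1) - 4)) = 6 - 12*(15 + (-((6 + 1) - 4))**2 + 6*(-((6 + 1) - 4))) = 6 - 12*(15 + (-(7 - 4))**2 + 6*(-(7 - 4))) = 6 - 12*(15 + (-1*3)**2 + 6*(-1*3)) = 6 - 12*(15 + (-3)**2 + 6*(-3)) = 6 - 12*(15 + 9 - 18) = 6 - 12*6 = 6 - 72 = -66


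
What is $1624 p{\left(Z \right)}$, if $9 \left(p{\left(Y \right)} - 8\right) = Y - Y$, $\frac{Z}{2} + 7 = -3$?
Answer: $12992$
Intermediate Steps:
$Z = -20$ ($Z = -14 + 2 \left(-3\right) = -14 - 6 = -20$)
$p{\left(Y \right)} = 8$ ($p{\left(Y \right)} = 8 + \frac{Y - Y}{9} = 8 + \frac{1}{9} \cdot 0 = 8 + 0 = 8$)
$1624 p{\left(Z \right)} = 1624 \cdot 8 = 12992$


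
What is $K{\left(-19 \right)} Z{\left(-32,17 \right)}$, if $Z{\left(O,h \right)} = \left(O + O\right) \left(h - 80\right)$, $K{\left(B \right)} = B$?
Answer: $-76608$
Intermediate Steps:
$Z{\left(O,h \right)} = 2 O \left(-80 + h\right)$
$K{\left(-19 \right)} Z{\left(-32,17 \right)} = - 19 \cdot 2 \left(-32\right) \left(-80 + 17\right) = - 19 \cdot 2 \left(-32\right) \left(-63\right) = \left(-19\right) 4032 = -76608$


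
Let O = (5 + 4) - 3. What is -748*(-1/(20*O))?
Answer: 187/30 ≈ 6.2333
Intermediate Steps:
O = 6 (O = 9 - 3 = 6)
-748*(-1/(20*O)) = -748/((6*(-1*4))*5) = -748/((6*(-4))*5) = -748/((-24*5)) = -748/(-120) = -748*(-1/120) = 187/30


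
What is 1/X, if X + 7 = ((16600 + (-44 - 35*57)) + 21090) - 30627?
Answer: 1/5017 ≈ 0.00019932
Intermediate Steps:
X = 5017 (X = -7 + (((16600 + (-44 - 35*57)) + 21090) - 30627) = -7 + (((16600 + (-44 - 1995)) + 21090) - 30627) = -7 + (((16600 - 2039) + 21090) - 30627) = -7 + ((14561 + 21090) - 30627) = -7 + (35651 - 30627) = -7 + 5024 = 5017)
1/X = 1/5017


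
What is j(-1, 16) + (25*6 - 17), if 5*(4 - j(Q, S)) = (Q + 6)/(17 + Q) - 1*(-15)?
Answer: 2143/16 ≈ 133.94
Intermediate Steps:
j(Q, S) = 1 - (6 + Q)/(5*(17 + Q)) (j(Q, S) = 4 - ((Q + 6)/(17 + Q) - 1*(-15))/5 = 4 - ((6 + Q)/(17 + Q) + 15)/5 = 4 - (15 + (6 + Q)/(17 + Q))/5 = 4 + (-3 - (6 + Q)/(5*(17 + Q))) = 1 - (6 + Q)/(5*(17 + Q)))
j(-1, 16) + (25*6 - 17) = (79 + 4*(-1))/(5*(17 - 1)) + (25*6 - 17) = (1/5)*(79 - 4)/16 + (150 - 17) = (1/5)*(1/16)*75 + 133 = 15/16 + 133 = 2143/16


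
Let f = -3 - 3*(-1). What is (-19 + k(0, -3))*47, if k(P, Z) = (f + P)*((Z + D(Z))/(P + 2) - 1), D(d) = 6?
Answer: -893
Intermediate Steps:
f = 0 (f = -3 + 3 = 0)
k(P, Z) = P*(-1 + (6 + Z)/(2 + P)) (k(P, Z) = (0 + P)*((Z + 6)/(P + 2) - 1) = P*((6 + Z)/(2 + P) - 1) = P*(-1 + (6 + Z)/(2 + P)))
(-19 + k(0, -3))*47 = (-19 + 0*(4 - 3 - 1*0)/(2 + 0))*47 = (-19 + 0*(4 - 3 + 0)/2)*47 = (-19 + 0*(½)*1)*47 = (-19 + 0)*47 = -19*47 = -893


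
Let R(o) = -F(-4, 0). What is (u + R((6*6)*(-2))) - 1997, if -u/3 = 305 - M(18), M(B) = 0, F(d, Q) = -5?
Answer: -2907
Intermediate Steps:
R(o) = 5 (R(o) = -1*(-5) = 5)
u = -915 (u = -3*(305 - 1*0) = -3*(305 + 0) = -3*305 = -915)
(u + R((6*6)*(-2))) - 1997 = (-915 + 5) - 1997 = -910 - 1997 = -2907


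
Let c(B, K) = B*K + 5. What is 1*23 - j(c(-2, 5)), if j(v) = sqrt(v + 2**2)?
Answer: 23 - I ≈ 23.0 - 1.0*I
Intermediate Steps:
c(B, K) = 5 + B*K
j(v) = sqrt(4 + v) (j(v) = sqrt(v + 4) = sqrt(4 + v))
1*23 - j(c(-2, 5)) = 1*23 - sqrt(4 + (5 - 2*5)) = 23 - sqrt(4 + (5 - 10)) = 23 - sqrt(4 - 5) = 23 - sqrt(-1) = 23 - I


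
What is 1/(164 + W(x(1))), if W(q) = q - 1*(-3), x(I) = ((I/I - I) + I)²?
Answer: 1/168 ≈ 0.0059524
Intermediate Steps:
x(I) = 1 (x(I) = ((1 - I) + I)² = 1² = 1)
W(q) = 3 + q (W(q) = q + 3 = 3 + q)
1/(164 + W(x(1))) = 1/(164 + (3 + 1)) = 1/(164 + 4) = 1/168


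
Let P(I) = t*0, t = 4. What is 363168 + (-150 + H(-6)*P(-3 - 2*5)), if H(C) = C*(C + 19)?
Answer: 363018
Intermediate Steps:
H(C) = C*(19 + C)
P(I) = 0 (P(I) = 4*0 = 0)
363168 + (-150 + H(-6)*P(-3 - 2*5)) = 363168 + (-150 - 6*(19 - 6)*0) = 363168 + (-150 - 6*13*0) = 363168 + (-150 - 78*0) = 363168 + (-150 + 0) = 363168 - 150 = 363018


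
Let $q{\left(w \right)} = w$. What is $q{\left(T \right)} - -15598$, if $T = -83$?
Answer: $15515$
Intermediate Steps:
$q{\left(T \right)} - -15598 = -83 - -15598 = -83 + 15598 = 15515$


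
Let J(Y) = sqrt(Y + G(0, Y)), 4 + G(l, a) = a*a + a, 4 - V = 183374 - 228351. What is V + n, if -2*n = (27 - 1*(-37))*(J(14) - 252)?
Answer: 53045 - 64*sqrt(55) ≈ 52570.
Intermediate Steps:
V = 44981 (V = 4 - (183374 - 228351) = 4 - 1*(-44977) = 4 + 44977 = 44981)
G(l, a) = -4 + a + a**2 (G(l, a) = -4 + (a*a + a) = -4 + (a**2 + a) = -4 + (a + a**2) = -4 + a + a**2)
J(Y) = sqrt(-4 + Y**2 + 2*Y) (J(Y) = sqrt(Y + (-4 + Y + Y**2)) = sqrt(-4 + Y**2 + 2*Y))
n = 8064 - 64*sqrt(55) (n = -(27 - 1*(-37))*(sqrt(-4 + 14**2 + 2*14) - 252)/2 = -(27 + 37)*(sqrt(-4 + 196 + 28) - 252)/2 = -32*(sqrt(220) - 252) = -32*(2*sqrt(55) - 252) = -32*(-252 + 2*sqrt(55)) = -(-16128 + 128*sqrt(55))/2 = 8064 - 64*sqrt(55) ≈ 7589.4)
V + n = 44981 + (8064 - 64*sqrt(55)) = 53045 - 64*sqrt(55)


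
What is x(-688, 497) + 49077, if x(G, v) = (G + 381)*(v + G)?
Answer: 107714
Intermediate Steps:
x(G, v) = (381 + G)*(G + v)
x(-688, 497) + 49077 = ((-688)² + 381*(-688) + 381*497 - 688*497) + 49077 = (473344 - 262128 + 189357 - 341936) + 49077 = 58637 + 49077 = 107714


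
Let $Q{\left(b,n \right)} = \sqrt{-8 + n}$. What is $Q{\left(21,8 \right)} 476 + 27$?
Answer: $27$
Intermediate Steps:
$Q{\left(21,8 \right)} 476 + 27 = \sqrt{-8 + 8} \cdot 476 + 27 = \sqrt{0} \cdot 476 + 27 = 0 \cdot 476 + 27 = 0 + 27 = 27$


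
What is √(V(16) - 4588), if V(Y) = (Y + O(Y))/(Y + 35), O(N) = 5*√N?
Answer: 4*I*√82858/17 ≈ 67.73*I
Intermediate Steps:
V(Y) = (Y + 5*√Y)/(35 + Y) (V(Y) = (Y + 5*√Y)/(Y + 35) = (Y + 5*√Y)/(35 + Y))
√(V(16) - 4588) = √((16 + 5*√16)/(35 + 16) - 4588) = √((16 + 5*4)/51 - 4588) = √((16 + 20)/51 - 4588) = √((1/51)*36 - 4588) = √(12/17 - 4588) = √(-77984/17) = 4*I*√82858/17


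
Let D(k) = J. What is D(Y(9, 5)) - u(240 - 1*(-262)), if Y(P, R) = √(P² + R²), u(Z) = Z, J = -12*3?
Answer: -538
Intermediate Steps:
J = -36
D(k) = -36
D(Y(9, 5)) - u(240 - 1*(-262)) = -36 - (240 - 1*(-262)) = -36 - (240 + 262) = -36 - 1*502 = -36 - 502 = -538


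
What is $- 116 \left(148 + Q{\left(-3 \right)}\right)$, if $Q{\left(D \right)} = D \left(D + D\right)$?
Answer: $-19256$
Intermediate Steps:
$Q{\left(D \right)} = 2 D^{2}$ ($Q{\left(D \right)} = D 2 D = 2 D^{2}$)
$- 116 \left(148 + Q{\left(-3 \right)}\right) = - 116 \left(148 + 2 \left(-3\right)^{2}\right) = - 116 \left(148 + 2 \cdot 9\right) = - 116 \left(148 + 18\right) = \left(-116\right) 166 = -19256$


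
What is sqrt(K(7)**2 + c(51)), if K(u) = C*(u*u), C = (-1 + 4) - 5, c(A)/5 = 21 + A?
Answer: 2*sqrt(2491) ≈ 99.820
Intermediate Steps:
c(A) = 105 + 5*A (c(A) = 5*(21 + A) = 105 + 5*A)
C = -2 (C = 3 - 5 = -2)
K(u) = -2*u**2 (K(u) = -2*u*u = -2*u**2)
sqrt(K(7)**2 + c(51)) = sqrt((-2*7**2)**2 + (105 + 5*51)) = sqrt((-2*49)**2 + (105 + 255)) = sqrt((-98)**2 + 360) = sqrt(9604 + 360) = sqrt(9964) = 2*sqrt(2491)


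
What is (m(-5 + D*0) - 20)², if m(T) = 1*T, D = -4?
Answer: 625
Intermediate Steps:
m(T) = T
(m(-5 + D*0) - 20)² = ((-5 - 4*0) - 20)² = ((-5 + 0) - 20)² = (-5 - 20)² = (-25)² = 625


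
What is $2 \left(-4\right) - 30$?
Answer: $-38$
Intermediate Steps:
$2 \left(-4\right) - 30 = -8 - 30 = -38$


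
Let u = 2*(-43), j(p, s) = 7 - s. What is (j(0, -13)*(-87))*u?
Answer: 149640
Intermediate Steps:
u = -86
(j(0, -13)*(-87))*u = ((7 - 1*(-13))*(-87))*(-86) = ((7 + 13)*(-87))*(-86) = (20*(-87))*(-86) = -1740*(-86) = 149640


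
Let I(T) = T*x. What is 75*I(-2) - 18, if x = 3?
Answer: -468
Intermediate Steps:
I(T) = 3*T (I(T) = T*3 = 3*T)
75*I(-2) - 18 = 75*(3*(-2)) - 18 = 75*(-6) - 18 = -450 - 18 = -468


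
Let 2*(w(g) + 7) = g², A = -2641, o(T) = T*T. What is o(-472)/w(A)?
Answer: 445568/6974867 ≈ 0.063882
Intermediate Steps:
o(T) = T²
w(g) = -7 + g²/2
o(-472)/w(A) = (-472)²/(-7 + (½)*(-2641)²) = 222784/(-7 + (½)*6974881) = 222784/(-7 + 6974881/2) = 222784/(6974867/2) = 222784*(2/6974867) = 445568/6974867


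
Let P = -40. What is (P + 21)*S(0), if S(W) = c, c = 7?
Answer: -133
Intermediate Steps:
S(W) = 7
(P + 21)*S(0) = (-40 + 21)*7 = -19*7 = -133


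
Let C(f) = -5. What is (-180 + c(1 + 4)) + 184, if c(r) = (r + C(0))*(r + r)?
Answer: 4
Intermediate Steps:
c(r) = 2*r*(-5 + r) (c(r) = (r - 5)*(r + r) = (-5 + r)*(2*r) = 2*r*(-5 + r))
(-180 + c(1 + 4)) + 184 = (-180 + 2*(1 + 4)*(-5 + (1 + 4))) + 184 = (-180 + 2*5*(-5 + 5)) + 184 = (-180 + 2*5*0) + 184 = (-180 + 0) + 184 = -180 + 184 = 4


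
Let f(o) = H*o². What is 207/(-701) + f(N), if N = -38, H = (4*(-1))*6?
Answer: -24294063/701 ≈ -34656.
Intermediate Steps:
H = -24 (H = -4*6 = -24)
f(o) = -24*o²
207/(-701) + f(N) = 207/(-701) - 24*(-38)² = -1/701*207 - 24*1444 = -207/701 - 34656 = -24294063/701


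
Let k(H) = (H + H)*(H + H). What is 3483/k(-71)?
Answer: 3483/20164 ≈ 0.17273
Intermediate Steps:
k(H) = 4*H**2 (k(H) = (2*H)*(2*H) = 4*H**2)
3483/k(-71) = 3483/((4*(-71)**2)) = 3483/((4*5041)) = 3483/20164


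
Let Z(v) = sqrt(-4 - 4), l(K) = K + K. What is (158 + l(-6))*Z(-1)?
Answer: 292*I*sqrt(2) ≈ 412.95*I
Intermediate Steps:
l(K) = 2*K
Z(v) = 2*I*sqrt(2) (Z(v) = sqrt(-8) = 2*I*sqrt(2))
(158 + l(-6))*Z(-1) = (158 + 2*(-6))*(2*I*sqrt(2)) = (158 - 12)*(2*I*sqrt(2)) = 146*(2*I*sqrt(2)) = 292*I*sqrt(2)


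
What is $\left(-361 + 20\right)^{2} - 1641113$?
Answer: $-1524832$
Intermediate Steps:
$\left(-361 + 20\right)^{2} - 1641113 = \left(-341\right)^{2} - 1641113 = 116281 - 1641113 = -1524832$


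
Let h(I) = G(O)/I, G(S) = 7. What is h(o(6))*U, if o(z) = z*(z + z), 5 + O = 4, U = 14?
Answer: 49/36 ≈ 1.3611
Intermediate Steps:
O = -1 (O = -5 + 4 = -1)
o(z) = 2*z² (o(z) = z*(2*z) = 2*z²)
h(I) = 7/I
h(o(6))*U = (7/((2*6²)))*14 = (7/((2*36)))*14 = (7/72)*14 = 49/36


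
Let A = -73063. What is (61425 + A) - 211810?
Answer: -223448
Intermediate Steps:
(61425 + A) - 211810 = (61425 - 73063) - 211810 = -11638 - 211810 = -223448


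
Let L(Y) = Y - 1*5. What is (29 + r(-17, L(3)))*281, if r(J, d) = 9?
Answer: 10678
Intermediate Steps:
L(Y) = -5 + Y (L(Y) = Y - 5 = -5 + Y)
(29 + r(-17, L(3)))*281 = (29 + 9)*281 = 38*281 = 10678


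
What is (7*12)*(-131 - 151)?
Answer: -23688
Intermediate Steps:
(7*12)*(-131 - 151) = 84*(-282) = -23688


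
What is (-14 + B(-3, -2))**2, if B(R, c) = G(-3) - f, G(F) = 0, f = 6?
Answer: 400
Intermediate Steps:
B(R, c) = -6 (B(R, c) = 0 - 1*6 = 0 - 6 = -6)
(-14 + B(-3, -2))**2 = (-14 - 6)**2 = (-20)**2 = 400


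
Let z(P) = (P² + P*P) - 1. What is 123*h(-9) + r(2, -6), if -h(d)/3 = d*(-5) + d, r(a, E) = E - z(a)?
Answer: -13297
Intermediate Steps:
z(P) = -1 + 2*P² (z(P) = (P² + P²) - 1 = 2*P² - 1 = -1 + 2*P²)
r(a, E) = 1 + E - 2*a² (r(a, E) = E - (-1 + 2*a²) = E + (1 - 2*a²) = 1 + E - 2*a²)
h(d) = 12*d (h(d) = -3*(d*(-5) + d) = -3*(-5*d + d) = -(-12)*d = 12*d)
123*h(-9) + r(2, -6) = 123*(12*(-9)) + (1 - 6 - 2*2²) = 123*(-108) + (1 - 6 - 2*4) = -13284 + (1 - 6 - 8) = -13284 - 13 = -13297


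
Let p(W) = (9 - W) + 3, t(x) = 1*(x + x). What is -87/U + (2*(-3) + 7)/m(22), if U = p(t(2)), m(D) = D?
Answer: -953/88 ≈ -10.830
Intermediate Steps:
t(x) = 2*x (t(x) = 1*(2*x) = 2*x)
p(W) = 12 - W
U = 8 (U = 12 - 2*2 = 12 - 1*4 = 12 - 4 = 8)
-87/U + (2*(-3) + 7)/m(22) = -87/8 + (2*(-3) + 7)/22 = -87*⅛ + (-6 + 7)*(1/22) = -87/8 + 1*(1/22) = -87/8 + 1/22 = -953/88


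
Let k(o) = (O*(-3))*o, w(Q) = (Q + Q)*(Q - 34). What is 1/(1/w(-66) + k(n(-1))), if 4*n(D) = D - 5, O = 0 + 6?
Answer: 13200/356401 ≈ 0.037037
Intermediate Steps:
O = 6
n(D) = -5/4 + D/4 (n(D) = (D - 5)/4 = (-5 + D)/4 = -5/4 + D/4)
w(Q) = 2*Q*(-34 + Q) (w(Q) = (2*Q)*(-34 + Q) = 2*Q*(-34 + Q))
k(o) = -18*o (k(o) = (6*(-3))*o = -18*o)
1/(1/w(-66) + k(n(-1))) = 1/(1/(2*(-66)*(-34 - 66)) - 18*(-5/4 + (¼)*(-1))) = 1/(1/(2*(-66)*(-100)) - 18*(-5/4 - ¼)) = 1/(1/13200 - 18*(-3/2)) = 1/(1/13200 + 27) = 1/(356401/13200) = 13200/356401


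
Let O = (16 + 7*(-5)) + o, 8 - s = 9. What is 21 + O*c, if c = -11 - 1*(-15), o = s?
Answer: -59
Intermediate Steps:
s = -1 (s = 8 - 1*9 = 8 - 9 = -1)
o = -1
O = -20 (O = (16 + 7*(-5)) - 1 = (16 - 35) - 1 = -19 - 1 = -20)
c = 4 (c = -11 + 15 = 4)
21 + O*c = 21 - 20*4 = 21 - 80 = -59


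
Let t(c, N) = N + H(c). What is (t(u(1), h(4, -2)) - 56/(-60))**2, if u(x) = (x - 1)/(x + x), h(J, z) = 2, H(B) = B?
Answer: 1936/225 ≈ 8.6044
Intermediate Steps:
u(x) = (-1 + x)/(2*x) (u(x) = (-1 + x)/((2*x)) = (-1 + x)*(1/(2*x)) = (-1 + x)/(2*x))
t(c, N) = N + c
(t(u(1), h(4, -2)) - 56/(-60))**2 = ((2 + (1/2)*(-1 + 1)/1) - 56/(-60))**2 = ((2 + (1/2)*1*0) - 56*(-1/60))**2 = ((2 + 0) + 14/15)**2 = (2 + 14/15)**2 = (44/15)**2 = 1936/225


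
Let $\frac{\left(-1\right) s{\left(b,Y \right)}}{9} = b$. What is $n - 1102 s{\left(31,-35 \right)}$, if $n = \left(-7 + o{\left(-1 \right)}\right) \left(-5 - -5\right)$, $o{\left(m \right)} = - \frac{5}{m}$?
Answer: $307458$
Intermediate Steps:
$s{\left(b,Y \right)} = - 9 b$
$n = 0$ ($n = \left(-7 - \frac{5}{-1}\right) \left(-5 - -5\right) = \left(-7 - -5\right) \left(-5 + 5\right) = \left(-7 + 5\right) 0 = \left(-2\right) 0 = 0$)
$n - 1102 s{\left(31,-35 \right)} = 0 - 1102 \left(\left(-9\right) 31\right) = 0 - -307458 = 0 + 307458 = 307458$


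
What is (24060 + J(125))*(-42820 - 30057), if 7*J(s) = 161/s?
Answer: -219179253671/125 ≈ -1.7534e+9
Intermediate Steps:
J(s) = 23/s (J(s) = (161/s)/7 = 23/s)
(24060 + J(125))*(-42820 - 30057) = (24060 + 23/125)*(-42820 - 30057) = (24060 + 23*(1/125))*(-72877) = (24060 + 23/125)*(-72877) = (3007523/125)*(-72877) = -219179253671/125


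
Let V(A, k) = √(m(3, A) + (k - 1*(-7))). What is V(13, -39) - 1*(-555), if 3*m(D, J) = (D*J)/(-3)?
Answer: 555 + I*√327/3 ≈ 555.0 + 6.0277*I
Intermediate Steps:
m(D, J) = -D*J/9 (m(D, J) = ((D*J)/(-3))/3 = ((D*J)*(-⅓))/3 = (-D*J/3)/3 = -D*J/9)
V(A, k) = √(7 + k - A/3) (V(A, k) = √(-⅑*3*A + (k - 1*(-7))) = √(-A/3 + (k + 7)) = √(-A/3 + (7 + k)) = √(7 + k - A/3))
V(13, -39) - 1*(-555) = √(63 - 3*13 + 9*(-39))/3 - 1*(-555) = √(63 - 39 - 351)/3 + 555 = √(-327)/3 + 555 = (I*√327)/3 + 555 = I*√327/3 + 555 = 555 + I*√327/3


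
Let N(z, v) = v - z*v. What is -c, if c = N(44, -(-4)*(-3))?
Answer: -516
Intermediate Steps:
N(z, v) = v - v*z
c = 516 (c = (-(-4)*(-3))*(1 - 1*44) = (-1*12)*(1 - 44) = -12*(-43) = 516)
-c = -1*516 = -516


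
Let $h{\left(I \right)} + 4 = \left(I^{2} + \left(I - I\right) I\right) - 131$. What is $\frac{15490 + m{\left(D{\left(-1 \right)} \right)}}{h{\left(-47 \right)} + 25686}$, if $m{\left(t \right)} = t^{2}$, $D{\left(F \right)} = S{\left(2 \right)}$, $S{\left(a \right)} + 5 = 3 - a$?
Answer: $\frac{7753}{13880} \approx 0.55857$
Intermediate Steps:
$S{\left(a \right)} = -2 - a$ ($S{\left(a \right)} = -5 - \left(-3 + a\right) = -2 - a$)
$D{\left(F \right)} = -4$ ($D{\left(F \right)} = -2 - 2 = -4$)
$h{\left(I \right)} = -135 + I^{2}$ ($h{\left(I \right)} = -4 - \left(131 - I^{2} - \left(I - I\right) I\right) = -4 + \left(\left(I^{2} + 0 I\right) - 131\right) = -4 + \left(\left(I^{2} + 0\right) - 131\right) = -4 + \left(I^{2} - 131\right) = -4 + \left(-131 + I^{2}\right) = -135 + I^{2}$)
$\frac{15490 + m{\left(D{\left(-1 \right)} \right)}}{h{\left(-47 \right)} + 25686} = \frac{15490 + \left(-4\right)^{2}}{\left(-135 + \left(-47\right)^{2}\right) + 25686} = \frac{15490 + 16}{\left(-135 + 2209\right) + 25686} = \frac{15506}{2074 + 25686} = \frac{15506}{27760} = 15506 \cdot \frac{1}{27760} = \frac{7753}{13880}$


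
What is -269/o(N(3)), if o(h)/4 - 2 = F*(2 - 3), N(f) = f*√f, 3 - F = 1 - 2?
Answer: 269/8 ≈ 33.625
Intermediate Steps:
F = 4 (F = 3 - (1 - 2) = 3 - 1*(-1) = 3 + 1 = 4)
N(f) = f^(3/2)
o(h) = -8 (o(h) = 8 + 4*(4*(2 - 3)) = 8 + 4*(4*(-1)) = 8 + 4*(-4) = 8 - 16 = -8)
-269/o(N(3)) = -269/(-8) = -269*(-⅛) = 269/8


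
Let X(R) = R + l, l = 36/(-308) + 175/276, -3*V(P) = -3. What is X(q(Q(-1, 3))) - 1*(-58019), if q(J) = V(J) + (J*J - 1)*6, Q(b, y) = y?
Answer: 1234072127/21252 ≈ 58069.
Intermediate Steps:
V(P) = 1 (V(P) = -⅓*(-3) = 1)
l = 10991/21252 (l = 36*(-1/308) + 175*(1/276) = -9/77 + 175/276 = 10991/21252 ≈ 0.51717)
q(J) = -5 + 6*J² (q(J) = 1 + (J*J - 1)*6 = 1 + (J² - 1)*6 = 1 + (-1 + J²)*6 = 1 + (-6 + 6*J²) = -5 + 6*J²)
X(R) = 10991/21252 + R (X(R) = R + 10991/21252 = 10991/21252 + R)
X(q(Q(-1, 3))) - 1*(-58019) = (10991/21252 + (-5 + 6*3²)) - 1*(-58019) = (10991/21252 + (-5 + 6*9)) + 58019 = (10991/21252 + (-5 + 54)) + 58019 = (10991/21252 + 49) + 58019 = 1052339/21252 + 58019 = 1234072127/21252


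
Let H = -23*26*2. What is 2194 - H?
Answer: 3390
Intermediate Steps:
H = -1196 (H = -598*2 = -1196)
2194 - H = 2194 - 1*(-1196) = 2194 + 1196 = 3390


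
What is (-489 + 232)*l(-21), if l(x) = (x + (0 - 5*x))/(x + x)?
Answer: 514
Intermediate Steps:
l(x) = -2 (l(x) = (x - 5*x)/((2*x)) = (-4*x)*(1/(2*x)) = -2)
(-489 + 232)*l(-21) = (-489 + 232)*(-2) = -257*(-2) = 514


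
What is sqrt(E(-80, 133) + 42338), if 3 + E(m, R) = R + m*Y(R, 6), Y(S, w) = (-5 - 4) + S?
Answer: 2*sqrt(8137) ≈ 180.41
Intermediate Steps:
Y(S, w) = -9 + S
E(m, R) = -3 + R + m*(-9 + R) (E(m, R) = -3 + (R + m*(-9 + R)) = -3 + R + m*(-9 + R))
sqrt(E(-80, 133) + 42338) = sqrt((-3 + 133 - 80*(-9 + 133)) + 42338) = sqrt((-3 + 133 - 80*124) + 42338) = sqrt((-3 + 133 - 9920) + 42338) = sqrt(-9790 + 42338) = sqrt(32548) = 2*sqrt(8137)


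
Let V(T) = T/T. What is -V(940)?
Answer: -1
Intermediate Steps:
V(T) = 1
-V(940) = -1*1 = -1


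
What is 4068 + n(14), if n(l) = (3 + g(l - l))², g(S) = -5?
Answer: 4072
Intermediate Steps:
n(l) = 4 (n(l) = (3 - 5)² = (-2)² = 4)
4068 + n(14) = 4068 + 4 = 4072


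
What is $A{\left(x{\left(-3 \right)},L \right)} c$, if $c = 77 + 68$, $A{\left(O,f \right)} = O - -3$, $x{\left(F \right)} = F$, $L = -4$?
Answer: $0$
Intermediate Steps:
$A{\left(O,f \right)} = 3 + O$ ($A{\left(O,f \right)} = O + 3 = 3 + O$)
$c = 145$
$A{\left(x{\left(-3 \right)},L \right)} c = \left(3 - 3\right) 145 = 0 \cdot 145 = 0$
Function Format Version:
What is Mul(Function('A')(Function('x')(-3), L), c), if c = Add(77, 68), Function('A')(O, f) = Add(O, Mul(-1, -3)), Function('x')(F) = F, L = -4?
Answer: 0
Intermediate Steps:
Function('A')(O, f) = Add(3, O) (Function('A')(O, f) = Add(O, 3) = Add(3, O))
c = 145
Mul(Function('A')(Function('x')(-3), L), c) = Mul(Add(3, -3), 145) = Mul(0, 145) = 0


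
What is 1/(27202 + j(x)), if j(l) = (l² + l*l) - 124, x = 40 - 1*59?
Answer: 1/27800 ≈ 3.5971e-5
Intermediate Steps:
x = -19 (x = 40 - 59 = -19)
j(l) = -124 + 2*l² (j(l) = (l² + l²) - 124 = 2*l² - 124 = -124 + 2*l²)
1/(27202 + j(x)) = 1/(27202 + (-124 + 2*(-19)²)) = 1/(27202 + (-124 + 2*361)) = 1/(27202 + (-124 + 722)) = 1/(27202 + 598) = 1/27800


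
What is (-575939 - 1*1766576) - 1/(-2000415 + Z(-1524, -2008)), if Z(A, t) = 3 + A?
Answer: -4689565109039/2001936 ≈ -2.3425e+6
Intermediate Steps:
(-575939 - 1*1766576) - 1/(-2000415 + Z(-1524, -2008)) = (-575939 - 1*1766576) - 1/(-2000415 + (3 - 1524)) = (-575939 - 1766576) - 1/(-2000415 - 1521) = -2342515 - 1/(-2001936) = -2342515 - 1*(-1/2001936) = -2342515 + 1/2001936 = -4689565109039/2001936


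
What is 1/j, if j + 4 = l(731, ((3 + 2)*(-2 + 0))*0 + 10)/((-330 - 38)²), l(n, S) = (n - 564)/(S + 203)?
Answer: -28845312/115381081 ≈ -0.25000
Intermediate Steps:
l(n, S) = (-564 + n)/(203 + S)
j = -115381081/28845312 (j = -4 + ((-564 + 731)/(203 + (((3 + 2)*(-2 + 0))*0 + 10)))/((-330 - 38)²) = -4 + (167/(203 + ((5*(-2))*0 + 10)))/((-368)²) = -4 + (167/(203 + (-10*0 + 10)))/135424 = -4 + (167/(203 + (0 + 10)))*(1/135424) = -4 + (167/(203 + 10))*(1/135424) = -4 + (167/213)*(1/135424) = -4 + 167/28845312 = -115381081/28845312 ≈ -4.0000)
1/j = 1/(-115381081/28845312) = -28845312/115381081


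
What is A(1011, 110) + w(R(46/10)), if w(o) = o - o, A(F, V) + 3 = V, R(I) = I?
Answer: 107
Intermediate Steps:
A(F, V) = -3 + V
w(o) = 0
A(1011, 110) + w(R(46/10)) = (-3 + 110) + 0 = 107 + 0 = 107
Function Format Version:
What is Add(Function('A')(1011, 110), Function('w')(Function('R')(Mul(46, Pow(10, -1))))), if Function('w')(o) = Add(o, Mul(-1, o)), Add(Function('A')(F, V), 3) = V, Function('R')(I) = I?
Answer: 107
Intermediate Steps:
Function('A')(F, V) = Add(-3, V)
Function('w')(o) = 0
Add(Function('A')(1011, 110), Function('w')(Function('R')(Mul(46, Pow(10, -1))))) = Add(Add(-3, 110), 0) = Add(107, 0) = 107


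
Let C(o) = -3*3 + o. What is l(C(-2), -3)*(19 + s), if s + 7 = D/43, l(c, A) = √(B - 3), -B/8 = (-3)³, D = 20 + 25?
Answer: 561*√213/43 ≈ 190.41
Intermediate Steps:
D = 45
B = 216 (B = -8*(-3)³ = -8*(-27) = 216)
C(o) = -9 + o
l(c, A) = √213 (l(c, A) = √(216 - 3) = √213)
s = -256/43 (s = -7 + 45/43 = -256/43 ≈ -5.9535)
l(C(-2), -3)*(19 + s) = √213*(19 - 256/43) = √213*(561/43) = 561*√213/43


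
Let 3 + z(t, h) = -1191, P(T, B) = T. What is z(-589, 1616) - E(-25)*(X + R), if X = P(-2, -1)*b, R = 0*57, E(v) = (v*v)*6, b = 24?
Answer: 178806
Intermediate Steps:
E(v) = 6*v² (E(v) = v²*6 = 6*v²)
R = 0
z(t, h) = -1194 (z(t, h) = -3 - 1191 = -1194)
X = -48 (X = -2*24 = -48)
z(-589, 1616) - E(-25)*(X + R) = -1194 - 6*(-25)²*(-48 + 0) = -1194 - 6*625*(-48) = -1194 - 3750*(-48) = -1194 - 1*(-180000) = -1194 + 180000 = 178806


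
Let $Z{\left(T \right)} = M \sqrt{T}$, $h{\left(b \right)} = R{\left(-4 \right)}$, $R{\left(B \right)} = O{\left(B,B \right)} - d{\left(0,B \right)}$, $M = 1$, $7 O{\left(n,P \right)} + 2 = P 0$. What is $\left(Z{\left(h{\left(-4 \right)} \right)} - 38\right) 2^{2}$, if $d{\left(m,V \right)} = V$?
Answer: $-152 + \frac{4 \sqrt{182}}{7} \approx -144.29$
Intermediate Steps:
$O{\left(n,P \right)} = - \frac{2}{7}$ ($O{\left(n,P \right)} = - \frac{2}{7} + \frac{P 0}{7} = - \frac{2}{7} + \frac{1}{7} \cdot 0 = - \frac{2}{7} + 0 = - \frac{2}{7}$)
$R{\left(B \right)} = - \frac{2}{7} - B$
$h{\left(b \right)} = \frac{26}{7}$ ($h{\left(b \right)} = - \frac{2}{7} - -4 = - \frac{2}{7} + 4 = \frac{26}{7}$)
$Z{\left(T \right)} = \sqrt{T}$ ($Z{\left(T \right)} = 1 \sqrt{T} = \sqrt{T}$)
$\left(Z{\left(h{\left(-4 \right)} \right)} - 38\right) 2^{2} = \left(\sqrt{\frac{26}{7}} - 38\right) 2^{2} = \left(\frac{\sqrt{182}}{7} - 38\right) 4 = \left(-38 + \frac{\sqrt{182}}{7}\right) 4 = -152 + \frac{4 \sqrt{182}}{7}$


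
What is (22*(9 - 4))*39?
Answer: 4290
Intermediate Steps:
(22*(9 - 4))*39 = (22*5)*39 = 110*39 = 4290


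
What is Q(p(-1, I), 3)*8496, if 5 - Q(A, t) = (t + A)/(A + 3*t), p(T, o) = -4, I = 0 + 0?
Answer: 220896/5 ≈ 44179.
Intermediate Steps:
I = 0
Q(A, t) = 5 - (A + t)/(A + 3*t) (Q(A, t) = 5 - (t + A)/(A + 3*t) = 5 - (A + t)/(A + 3*t))
Q(p(-1, I), 3)*8496 = (2*(2*(-4) + 7*3)/(-4 + 3*3))*8496 = (2*(-8 + 21)/(-4 + 9))*8496 = (2*13/5)*8496 = (2*(1/5)*13)*8496 = (26/5)*8496 = 220896/5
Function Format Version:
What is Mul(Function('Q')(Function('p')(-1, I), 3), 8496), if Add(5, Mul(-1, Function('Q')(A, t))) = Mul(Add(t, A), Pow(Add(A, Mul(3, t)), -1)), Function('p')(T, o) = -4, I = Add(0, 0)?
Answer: Rational(220896, 5) ≈ 44179.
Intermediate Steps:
I = 0
Function('Q')(A, t) = Add(5, Mul(-1, Pow(Add(A, Mul(3, t)), -1), Add(A, t))) (Function('Q')(A, t) = Add(5, Mul(-1, Mul(Add(t, A), Pow(Add(A, Mul(3, t)), -1)))) = Add(5, Mul(-1, Mul(Add(A, t), Pow(Add(A, Mul(3, t)), -1)))) = Add(5, Mul(-1, Mul(Pow(Add(A, Mul(3, t)), -1), Add(A, t)))) = Add(5, Mul(-1, Pow(Add(A, Mul(3, t)), -1), Add(A, t))))
Mul(Function('Q')(Function('p')(-1, I), 3), 8496) = Mul(Mul(2, Pow(Add(-4, Mul(3, 3)), -1), Add(Mul(2, -4), Mul(7, 3))), 8496) = Mul(Mul(2, Pow(Add(-4, 9), -1), Add(-8, 21)), 8496) = Mul(Mul(2, Pow(5, -1), 13), 8496) = Mul(Mul(2, Rational(1, 5), 13), 8496) = Mul(Rational(26, 5), 8496) = Rational(220896, 5)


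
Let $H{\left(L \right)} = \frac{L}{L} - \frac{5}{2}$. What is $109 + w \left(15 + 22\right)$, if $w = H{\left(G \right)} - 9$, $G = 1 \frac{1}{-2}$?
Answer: $- \frac{559}{2} \approx -279.5$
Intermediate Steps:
$G = - \frac{1}{2}$ ($G = 1 \left(- \frac{1}{2}\right) = - \frac{1}{2} \approx -0.5$)
$H{\left(L \right)} = - \frac{3}{2}$ ($H{\left(L \right)} = 1 - \frac{5}{2} = - \frac{3}{2}$)
$w = - \frac{21}{2}$ ($w = - \frac{3}{2} - 9 = - \frac{21}{2} \approx -10.5$)
$109 + w \left(15 + 22\right) = 109 - \frac{21 \left(15 + 22\right)}{2} = 109 - \frac{777}{2} = - \frac{559}{2}$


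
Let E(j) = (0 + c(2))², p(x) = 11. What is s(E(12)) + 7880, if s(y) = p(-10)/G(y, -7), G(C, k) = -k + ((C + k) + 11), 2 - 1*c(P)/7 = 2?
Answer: 7881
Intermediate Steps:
c(P) = 0 (c(P) = 14 - 7*2 = 14 - 14 = 0)
E(j) = 0 (E(j) = (0 + 0)² = 0² = 0)
G(C, k) = 11 + C (G(C, k) = -k + (11 + C + k) = 11 + C)
s(y) = 11/(11 + y)
s(E(12)) + 7880 = 11/(11 + 0) + 7880 = 11/11 + 7880 = 11*(1/11) + 7880 = 1 + 7880 = 7881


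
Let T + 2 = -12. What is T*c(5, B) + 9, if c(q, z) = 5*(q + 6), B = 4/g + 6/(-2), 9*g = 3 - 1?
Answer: -761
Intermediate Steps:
g = 2/9 (g = (3 - 1)/9 = (1/9)*2 = 2/9 ≈ 0.22222)
T = -14 (T = -2 - 12 = -14)
B = 15 (B = 4/(2/9) + 6/(-2) = 4*(9/2) + 6*(-1/2) = 18 - 3 = 15)
c(q, z) = 30 + 5*q (c(q, z) = 5*(6 + q) = 30 + 5*q)
T*c(5, B) + 9 = -14*(30 + 5*5) + 9 = -14*(30 + 25) + 9 = -14*55 + 9 = -770 + 9 = -761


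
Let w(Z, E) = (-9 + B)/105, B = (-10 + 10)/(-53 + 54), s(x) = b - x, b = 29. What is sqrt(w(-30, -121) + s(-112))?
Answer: 6*sqrt(4795)/35 ≈ 11.871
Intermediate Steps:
s(x) = 29 - x
B = 0 (B = 0/1 = 0*1 = 0)
w(Z, E) = -3/35 (w(Z, E) = (-9 + 0)/105 = -9*1/105 = -3/35)
sqrt(w(-30, -121) + s(-112)) = sqrt(-3/35 + (29 - 1*(-112))) = sqrt(-3/35 + (29 + 112)) = sqrt(-3/35 + 141) = sqrt(4932/35) = 6*sqrt(4795)/35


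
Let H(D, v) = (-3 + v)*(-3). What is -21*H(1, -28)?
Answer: -1953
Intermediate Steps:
H(D, v) = 9 - 3*v
-21*H(1, -28) = -21*(9 - 3*(-28)) = -21*(9 + 84) = -21*93 = -1953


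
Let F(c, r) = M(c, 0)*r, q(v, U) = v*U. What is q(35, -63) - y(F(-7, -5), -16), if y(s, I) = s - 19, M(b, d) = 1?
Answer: -2181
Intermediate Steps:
q(v, U) = U*v
F(c, r) = r (F(c, r) = 1*r = r)
y(s, I) = -19 + s
q(35, -63) - y(F(-7, -5), -16) = -63*35 - (-19 - 5) = -2205 - 1*(-24) = -2205 + 24 = -2181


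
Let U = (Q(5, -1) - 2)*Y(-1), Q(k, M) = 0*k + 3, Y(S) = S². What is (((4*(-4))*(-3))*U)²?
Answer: 2304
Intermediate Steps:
Q(k, M) = 3 (Q(k, M) = 0 + 3 = 3)
U = 1 (U = (3 - 2)*(-1)² = 1*1 = 1)
(((4*(-4))*(-3))*U)² = (((4*(-4))*(-3))*1)² = (-16*(-3)*1)² = (48*1)² = 48² = 2304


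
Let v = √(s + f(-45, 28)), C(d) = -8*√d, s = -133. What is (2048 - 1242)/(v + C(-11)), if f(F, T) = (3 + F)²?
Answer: 806/(√1631 - 8*I*√11) ≈ 13.94 + 9.1587*I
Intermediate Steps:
v = √1631 (v = √(-133 + (3 - 45)²) = √(-133 + (-42)²) = √(-133 + 1764) = √1631 ≈ 40.386)
(2048 - 1242)/(v + C(-11)) = (2048 - 1242)/(√1631 - 8*I*√11) = 806/(√1631 - 8*I*√11)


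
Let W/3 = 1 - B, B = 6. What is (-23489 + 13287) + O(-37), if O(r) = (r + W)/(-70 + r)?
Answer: -1091562/107 ≈ -10202.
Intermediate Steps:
W = -15 (W = 3*(1 - 1*6) = 3*(1 - 6) = 3*(-5) = -15)
O(r) = (-15 + r)/(-70 + r) (O(r) = (r - 15)/(-70 + r) = (-15 + r)/(-70 + r))
(-23489 + 13287) + O(-37) = (-23489 + 13287) + (-15 - 37)/(-70 - 37) = -10202 - 52/(-107) = -10202 - 1/107*(-52) = -10202 + 52/107 = -1091562/107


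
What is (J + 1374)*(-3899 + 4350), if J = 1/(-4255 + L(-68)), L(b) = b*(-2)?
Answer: 2552436755/4119 ≈ 6.1967e+5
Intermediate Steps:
L(b) = -2*b
J = -1/4119 (J = 1/(-4255 - 2*(-68)) = 1/(-4255 + 136) = 1/(-4119) = -1/4119 ≈ -0.00024278)
(J + 1374)*(-3899 + 4350) = (-1/4119 + 1374)*(-3899 + 4350) = (5659505/4119)*451 = 2552436755/4119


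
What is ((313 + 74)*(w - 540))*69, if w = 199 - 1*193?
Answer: -14259402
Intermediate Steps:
w = 6 (w = 199 - 193 = 6)
((313 + 74)*(w - 540))*69 = ((313 + 74)*(6 - 540))*69 = (387*(-534))*69 = -206658*69 = -14259402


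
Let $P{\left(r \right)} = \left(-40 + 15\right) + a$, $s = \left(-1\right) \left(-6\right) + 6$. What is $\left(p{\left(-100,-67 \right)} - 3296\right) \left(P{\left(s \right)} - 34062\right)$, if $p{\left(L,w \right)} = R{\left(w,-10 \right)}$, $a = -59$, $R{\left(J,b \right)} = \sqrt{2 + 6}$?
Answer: $112545216 - 68292 \sqrt{2} \approx 1.1245 \cdot 10^{8}$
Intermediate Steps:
$R{\left(J,b \right)} = 2 \sqrt{2}$ ($R{\left(J,b \right)} = \sqrt{8} = 2 \sqrt{2}$)
$p{\left(L,w \right)} = 2 \sqrt{2}$
$s = 12$ ($s = 6 + 6 = 12$)
$P{\left(r \right)} = -84$ ($P{\left(r \right)} = \left(-40 + 15\right) - 59 = -25 - 59 = -84$)
$\left(p{\left(-100,-67 \right)} - 3296\right) \left(P{\left(s \right)} - 34062\right) = \left(2 \sqrt{2} - 3296\right) \left(-84 - 34062\right) = \left(-3296 + 2 \sqrt{2}\right) \left(-34146\right) = 112545216 - 68292 \sqrt{2}$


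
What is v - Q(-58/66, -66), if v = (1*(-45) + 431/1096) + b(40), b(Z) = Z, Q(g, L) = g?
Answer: -134833/36168 ≈ -3.7280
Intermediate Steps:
v = -5049/1096 (v = (1*(-45) + 431/1096) + 40 = (-45 + 431*(1/1096)) + 40 = (-45 + 431/1096) + 40 = -48889/1096 + 40 = -5049/1096 ≈ -4.6068)
v - Q(-58/66, -66) = -5049/1096 - (-58)/66 = -5049/1096 - 1*(-29/33) = -5049/1096 + 29/33 = -134833/36168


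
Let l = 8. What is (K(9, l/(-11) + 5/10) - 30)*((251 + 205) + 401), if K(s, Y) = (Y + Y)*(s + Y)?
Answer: -7048825/242 ≈ -29127.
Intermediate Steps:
K(s, Y) = 2*Y*(Y + s) (K(s, Y) = (2*Y)*(Y + s) = 2*Y*(Y + s))
(K(9, l/(-11) + 5/10) - 30)*((251 + 205) + 401) = (2*(8/(-11) + 5/10)*((8/(-11) + 5/10) + 9) - 30)*((251 + 205) + 401) = (2*(8*(-1/11) + 5*(⅒))*((8*(-1/11) + 5*(⅒)) + 9) - 30)*(456 + 401) = (2*(-8/11 + ½)*((-8/11 + ½) + 9) - 30)*857 = (2*(-5/22)*(-5/22 + 9) - 30)*857 = (2*(-5/22)*(193/22) - 30)*857 = (-965/242 - 30)*857 = -8225/242*857 = -7048825/242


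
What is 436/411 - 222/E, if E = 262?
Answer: 11495/53841 ≈ 0.21350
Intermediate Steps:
436/411 - 222/E = 436/411 - 222/262 = 436*(1/411) - 222*1/262 = 436/411 - 111/131 = 11495/53841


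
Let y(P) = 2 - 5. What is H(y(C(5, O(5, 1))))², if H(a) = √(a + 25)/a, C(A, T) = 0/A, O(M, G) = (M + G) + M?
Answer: 22/9 ≈ 2.4444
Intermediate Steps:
O(M, G) = G + 2*M (O(M, G) = (G + M) + M = G + 2*M)
C(A, T) = 0
y(P) = -3
H(a) = √(25 + a)/a
H(y(C(5, O(5, 1))))² = (√(25 - 3)/(-3))² = (-√22/3)² = 22/9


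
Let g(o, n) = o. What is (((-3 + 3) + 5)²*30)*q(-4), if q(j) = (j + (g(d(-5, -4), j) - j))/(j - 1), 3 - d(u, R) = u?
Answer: -1200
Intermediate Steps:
d(u, R) = 3 - u
q(j) = 8/(-1 + j) (q(j) = (j + ((3 - 1*(-5)) - j))/(j - 1) = (j + ((3 + 5) - j))/(-1 + j) = (j + (8 - j))/(-1 + j) = 8/(-1 + j))
(((-3 + 3) + 5)²*30)*q(-4) = (((-3 + 3) + 5)²*30)*(8/(-1 - 4)) = ((0 + 5)²*30)*(8/(-5)) = (5²*30)*(8*(-⅕)) = (25*30)*(-8/5) = 750*(-8/5) = -1200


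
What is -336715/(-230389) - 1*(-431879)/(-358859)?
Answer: 21333037254/82677166151 ≈ 0.25803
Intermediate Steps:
-336715/(-230389) - 1*(-431879)/(-358859) = -336715*(-1/230389) + 431879*(-1/358859) = 336715/230389 - 431879/358859 = 21333037254/82677166151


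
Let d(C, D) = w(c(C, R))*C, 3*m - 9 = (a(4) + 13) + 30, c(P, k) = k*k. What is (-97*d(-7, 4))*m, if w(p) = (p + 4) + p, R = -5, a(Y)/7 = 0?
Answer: 635544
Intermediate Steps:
a(Y) = 0 (a(Y) = 7*0 = 0)
c(P, k) = k²
w(p) = 4 + 2*p (w(p) = (4 + p) + p = 4 + 2*p)
m = 52/3 (m = 3 + ((0 + 13) + 30)/3 = 3 + (13 + 30)/3 = 3 + (⅓)*43 = 3 + 43/3 = 52/3 ≈ 17.333)
d(C, D) = 54*C (d(C, D) = (4 + 2*(-5)²)*C = (4 + 2*25)*C = (4 + 50)*C = 54*C)
(-97*d(-7, 4))*m = -5238*(-7)*(52/3) = -97*(-378)*(52/3) = 36666*(52/3) = 635544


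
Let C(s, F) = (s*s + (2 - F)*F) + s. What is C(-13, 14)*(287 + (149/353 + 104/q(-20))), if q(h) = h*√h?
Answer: -1217520/353 - 156*I*√5/25 ≈ -3449.1 - 13.953*I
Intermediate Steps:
q(h) = h^(3/2)
C(s, F) = s + s² + F*(2 - F) (C(s, F) = (s² + F*(2 - F)) + s = s + s² + F*(2 - F))
C(-13, 14)*(287 + (149/353 + 104/q(-20))) = (-13 + (-13)² - 1*14² + 2*14)*(287 + (149/353 + 104/((-20)^(3/2)))) = (-13 + 169 - 1*196 + 28)*(287 + (149*(1/353) + 104/((-40*I*√5)))) = (-13 + 169 - 196 + 28)*(287 + (149/353 + 104*(I*√5/200))) = -12*(287 + (149/353 + 13*I*√5/25)) = -12*(101460/353 + 13*I*√5/25) = -1217520/353 - 156*I*√5/25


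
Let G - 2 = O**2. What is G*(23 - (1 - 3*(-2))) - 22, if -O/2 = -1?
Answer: 74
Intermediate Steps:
O = 2 (O = -2*(-1) = 2)
G = 6 (G = 2 + 2**2 = 2 + 4 = 6)
G*(23 - (1 - 3*(-2))) - 22 = 6*(23 - (1 - 3*(-2))) - 22 = 6*(23 - (1 + 6)) - 22 = 6*(23 - 1*7) - 22 = 6*(23 - 7) - 22 = 6*16 - 22 = 96 - 22 = 74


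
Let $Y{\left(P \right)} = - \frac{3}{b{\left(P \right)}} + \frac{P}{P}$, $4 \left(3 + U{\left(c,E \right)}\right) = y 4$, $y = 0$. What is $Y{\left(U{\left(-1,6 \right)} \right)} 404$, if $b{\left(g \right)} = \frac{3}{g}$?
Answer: $1616$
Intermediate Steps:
$U{\left(c,E \right)} = -3$ ($U{\left(c,E \right)} = -3 + \frac{0 \cdot 4}{4} = -3 + \frac{1}{4} \cdot 0 = -3 + 0 = -3$)
$Y{\left(P \right)} = 1 - P$ ($Y{\left(P \right)} = - \frac{3}{3 \frac{1}{P}} + \frac{P}{P} = - 3 \frac{P}{3} + 1 = - P + 1 = 1 - P$)
$Y{\left(U{\left(-1,6 \right)} \right)} 404 = \left(1 - -3\right) 404 = \left(1 + 3\right) 404 = 4 \cdot 404 = 1616$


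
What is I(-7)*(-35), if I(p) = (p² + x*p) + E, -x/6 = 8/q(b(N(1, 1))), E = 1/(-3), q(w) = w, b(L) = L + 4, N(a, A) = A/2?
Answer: -12950/3 ≈ -4316.7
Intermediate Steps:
N(a, A) = A/2 (N(a, A) = A*(½) = A/2)
b(L) = 4 + L
E = -⅓ ≈ -0.33333
x = -32/3 (x = -48/(4 + (½)*1) = -48/(4 + ½) = -48/9/2 = -48*2/9 = -6*16/9 = -32/3 ≈ -10.667)
I(p) = -⅓ + p² - 32*p/3 (I(p) = (p² - 32*p/3) - ⅓ = -⅓ + p² - 32*p/3)
I(-7)*(-35) = (-⅓ + (-7)² - 32/3*(-7))*(-35) = (-⅓ + 49 + 224/3)*(-35) = (370/3)*(-35) = -12950/3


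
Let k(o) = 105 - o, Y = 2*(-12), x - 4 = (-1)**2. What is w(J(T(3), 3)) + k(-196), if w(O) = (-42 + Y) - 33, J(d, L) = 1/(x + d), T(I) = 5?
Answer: 202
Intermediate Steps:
x = 5 (x = 4 + (-1)**2 = 4 + 1 = 5)
Y = -24
J(d, L) = 1/(5 + d)
w(O) = -99 (w(O) = (-42 - 24) - 33 = -66 - 33 = -99)
w(J(T(3), 3)) + k(-196) = -99 + (105 - 1*(-196)) = -99 + (105 + 196) = -99 + 301 = 202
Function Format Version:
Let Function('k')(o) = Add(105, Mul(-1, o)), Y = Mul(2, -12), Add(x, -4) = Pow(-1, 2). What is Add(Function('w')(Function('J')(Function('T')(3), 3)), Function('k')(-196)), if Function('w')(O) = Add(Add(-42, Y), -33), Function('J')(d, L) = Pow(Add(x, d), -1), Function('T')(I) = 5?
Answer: 202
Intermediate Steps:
x = 5 (x = Add(4, Pow(-1, 2)) = Add(4, 1) = 5)
Y = -24
Function('J')(d, L) = Pow(Add(5, d), -1)
Function('w')(O) = -99 (Function('w')(O) = Add(Add(-42, -24), -33) = Add(-66, -33) = -99)
Add(Function('w')(Function('J')(Function('T')(3), 3)), Function('k')(-196)) = Add(-99, Add(105, Mul(-1, -196))) = Add(-99, Add(105, 196)) = Add(-99, 301) = 202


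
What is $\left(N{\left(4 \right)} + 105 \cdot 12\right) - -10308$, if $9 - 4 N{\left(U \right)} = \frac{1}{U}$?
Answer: $\frac{185123}{16} \approx 11570.0$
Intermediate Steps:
$N{\left(U \right)} = \frac{9}{4} - \frac{1}{4 U}$
$\left(N{\left(4 \right)} + 105 \cdot 12\right) - -10308 = \left(\frac{-1 + 9 \cdot 4}{4 \cdot 4} + 105 \cdot 12\right) - -10308 = \left(\frac{1}{4} \cdot \frac{1}{4} \left(-1 + 36\right) + 1260\right) + 10308 = \left(\frac{1}{4} \cdot \frac{1}{4} \cdot 35 + 1260\right) + 10308 = \left(\frac{35}{16} + 1260\right) + 10308 = \frac{20195}{16} + 10308 = \frac{185123}{16}$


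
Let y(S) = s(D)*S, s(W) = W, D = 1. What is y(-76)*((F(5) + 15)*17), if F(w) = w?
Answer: -25840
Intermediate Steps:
y(S) = S (y(S) = 1*S = S)
y(-76)*((F(5) + 15)*17) = -76*(5 + 15)*17 = -1520*17 = -76*340 = -25840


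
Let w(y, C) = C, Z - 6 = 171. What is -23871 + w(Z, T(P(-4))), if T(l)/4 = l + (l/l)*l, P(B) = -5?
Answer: -23911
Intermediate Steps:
Z = 177 (Z = 6 + 171 = 177)
T(l) = 8*l (T(l) = 4*(l + (l/l)*l) = 4*(l + 1*l) = 4*(l + l) = 4*(2*l) = 8*l)
-23871 + w(Z, T(P(-4))) = -23871 + 8*(-5) = -23871 - 40 = -23911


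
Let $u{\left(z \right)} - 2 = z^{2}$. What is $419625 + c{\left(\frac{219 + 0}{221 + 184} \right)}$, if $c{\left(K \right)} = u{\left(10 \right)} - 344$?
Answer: $419383$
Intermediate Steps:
$u{\left(z \right)} = 2 + z^{2}$
$c{\left(K \right)} = -242$ ($c{\left(K \right)} = \left(2 + 10^{2}\right) - 344 = \left(2 + 100\right) - 344 = 102 - 344 = -242$)
$419625 + c{\left(\frac{219 + 0}{221 + 184} \right)} = 419625 - 242 = 419383$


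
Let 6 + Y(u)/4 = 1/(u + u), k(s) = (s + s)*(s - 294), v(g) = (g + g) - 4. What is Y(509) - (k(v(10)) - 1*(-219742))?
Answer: -107332828/509 ≈ -2.1087e+5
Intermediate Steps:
v(g) = -4 + 2*g (v(g) = 2*g - 4 = -4 + 2*g)
k(s) = 2*s*(-294 + s) (k(s) = (2*s)*(-294 + s) = 2*s*(-294 + s))
Y(u) = -24 + 2/u (Y(u) = -24 + 4/(u + u) = -24 + 4/((2*u)) = -24 + 4*(1/(2*u)) = -24 + 2/u)
Y(509) - (k(v(10)) - 1*(-219742)) = (-24 + 2/509) - (2*(-4 + 2*10)*(-294 + (-4 + 2*10)) - 1*(-219742)) = (-24 + 2*(1/509)) - (2*(-4 + 20)*(-294 + (-4 + 20)) + 219742) = (-24 + 2/509) - (2*16*(-294 + 16) + 219742) = -12214/509 - (2*16*(-278) + 219742) = -12214/509 - (-8896 + 219742) = -12214/509 - 1*210846 = -12214/509 - 210846 = -107332828/509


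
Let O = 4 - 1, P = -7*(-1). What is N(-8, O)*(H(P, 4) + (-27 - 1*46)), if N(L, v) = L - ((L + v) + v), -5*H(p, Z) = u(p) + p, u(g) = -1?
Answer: 2226/5 ≈ 445.20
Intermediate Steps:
P = 7
H(p, Z) = ⅕ - p/5 (H(p, Z) = -(-1 + p)/5 = ⅕ - p/5)
O = 3
N(L, v) = -2*v (N(L, v) = L - (L + 2*v) = L + (-L - 2*v) = -2*v)
N(-8, O)*(H(P, 4) + (-27 - 1*46)) = (-2*3)*((⅕ - ⅕*7) + (-27 - 1*46)) = -6*((⅕ - 7/5) + (-27 - 46)) = -6*(-6/5 - 73) = -6*(-371/5) = 2226/5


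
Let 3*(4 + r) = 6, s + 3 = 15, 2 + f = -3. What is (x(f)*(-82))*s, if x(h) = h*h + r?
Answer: -22632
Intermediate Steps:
f = -5 (f = -2 - 3 = -5)
s = 12 (s = -3 + 15 = 12)
r = -2 (r = -4 + (1/3)*6 = -4 + 2 = -2)
x(h) = -2 + h**2 (x(h) = h*h - 2 = h**2 - 2 = -2 + h**2)
(x(f)*(-82))*s = ((-2 + (-5)**2)*(-82))*12 = ((-2 + 25)*(-82))*12 = (23*(-82))*12 = -1886*12 = -22632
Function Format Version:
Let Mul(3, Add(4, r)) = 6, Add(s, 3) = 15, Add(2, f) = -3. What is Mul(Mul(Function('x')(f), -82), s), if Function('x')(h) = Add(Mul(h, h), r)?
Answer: -22632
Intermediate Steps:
f = -5 (f = Add(-2, -3) = -5)
s = 12 (s = Add(-3, 15) = 12)
r = -2 (r = Add(-4, Mul(Rational(1, 3), 6)) = Add(-4, 2) = -2)
Function('x')(h) = Add(-2, Pow(h, 2)) (Function('x')(h) = Add(Mul(h, h), -2) = Add(Pow(h, 2), -2) = Add(-2, Pow(h, 2)))
Mul(Mul(Function('x')(f), -82), s) = Mul(Mul(Add(-2, Pow(-5, 2)), -82), 12) = Mul(Mul(Add(-2, 25), -82), 12) = Mul(Mul(23, -82), 12) = Mul(-1886, 12) = -22632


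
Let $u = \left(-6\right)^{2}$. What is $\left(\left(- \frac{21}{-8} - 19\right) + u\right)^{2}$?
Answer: $\frac{24649}{64} \approx 385.14$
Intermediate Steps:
$u = 36$
$\left(\left(- \frac{21}{-8} - 19\right) + u\right)^{2} = \left(\left(- \frac{21}{-8} - 19\right) + 36\right)^{2} = \left(\left(\left(-21\right) \left(- \frac{1}{8}\right) - 19\right) + 36\right)^{2} = \left(\left(\frac{21}{8} - 19\right) + 36\right)^{2} = \left(- \frac{131}{8} + 36\right)^{2} = \left(\frac{157}{8}\right)^{2} = \frac{24649}{64}$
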